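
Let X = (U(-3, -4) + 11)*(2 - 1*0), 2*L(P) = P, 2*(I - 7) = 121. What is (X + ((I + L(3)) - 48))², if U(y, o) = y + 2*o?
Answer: 441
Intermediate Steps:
I = 135/2 (I = 7 + (½)*121 = 7 + 121/2 = 135/2 ≈ 67.500)
L(P) = P/2
X = 0 (X = ((-3 + 2*(-4)) + 11)*(2 - 1*0) = ((-3 - 8) + 11)*(2 + 0) = (-11 + 11)*2 = 0*2 = 0)
(X + ((I + L(3)) - 48))² = (0 + ((135/2 + (½)*3) - 48))² = (0 + ((135/2 + 3/2) - 48))² = (0 + (69 - 48))² = (0 + 21)² = 21² = 441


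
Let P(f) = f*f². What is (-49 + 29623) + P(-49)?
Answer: -88075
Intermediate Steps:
P(f) = f³
(-49 + 29623) + P(-49) = (-49 + 29623) + (-49)³ = 29574 - 117649 = -88075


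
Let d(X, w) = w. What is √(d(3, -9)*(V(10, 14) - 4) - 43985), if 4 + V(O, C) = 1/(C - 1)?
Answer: 11*I*√61334/13 ≈ 209.56*I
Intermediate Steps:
V(O, C) = -4 + 1/(-1 + C) (V(O, C) = -4 + 1/(C - 1) = -4 + 1/(-1 + C))
√(d(3, -9)*(V(10, 14) - 4) - 43985) = √(-9*((5 - 4*14)/(-1 + 14) - 4) - 43985) = √(-9*((5 - 56)/13 - 4) - 43985) = √(-9*((1/13)*(-51) - 4) - 43985) = √(-9*(-51/13 - 4) - 43985) = √(-9*(-103/13) - 43985) = √(927/13 - 43985) = √(-570878/13) = 11*I*√61334/13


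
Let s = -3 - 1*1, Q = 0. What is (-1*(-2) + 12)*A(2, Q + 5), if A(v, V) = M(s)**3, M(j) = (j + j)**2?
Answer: 3670016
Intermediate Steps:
s = -4 (s = -3 - 1 = -4)
M(j) = 4*j**2 (M(j) = (2*j)**2 = 4*j**2)
A(v, V) = 262144 (A(v, V) = (4*(-4)**2)**3 = (4*16)**3 = 64**3 = 262144)
(-1*(-2) + 12)*A(2, Q + 5) = (-1*(-2) + 12)*262144 = (2 + 12)*262144 = 14*262144 = 3670016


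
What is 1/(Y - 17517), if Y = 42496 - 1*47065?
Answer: -1/22086 ≈ -4.5278e-5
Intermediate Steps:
Y = -4569 (Y = 42496 - 47065 = -4569)
1/(Y - 17517) = 1/(-4569 - 17517) = 1/(-22086) = -1/22086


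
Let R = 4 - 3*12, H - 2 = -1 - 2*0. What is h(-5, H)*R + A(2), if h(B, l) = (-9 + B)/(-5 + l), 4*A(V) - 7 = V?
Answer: -439/4 ≈ -109.75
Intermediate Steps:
A(V) = 7/4 + V/4
H = 1 (H = 2 + (-1 - 2*0) = 2 + (-1 + 0) = 2 - 1 = 1)
h(B, l) = (-9 + B)/(-5 + l)
R = -32 (R = 4 - 36 = -32)
h(-5, H)*R + A(2) = ((-9 - 5)/(-5 + 1))*(-32) + (7/4 + (1/4)*2) = (-14/(-4))*(-32) + (7/4 + 1/2) = -1/4*(-14)*(-32) + 9/4 = (7/2)*(-32) + 9/4 = -112 + 9/4 = -439/4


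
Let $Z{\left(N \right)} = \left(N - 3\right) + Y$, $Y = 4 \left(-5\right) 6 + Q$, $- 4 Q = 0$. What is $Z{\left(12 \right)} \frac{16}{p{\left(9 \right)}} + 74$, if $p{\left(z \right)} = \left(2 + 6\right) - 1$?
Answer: $- \frac{1258}{7} \approx -179.71$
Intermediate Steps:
$Q = 0$ ($Q = \left(- \frac{1}{4}\right) 0 = 0$)
$p{\left(z \right)} = 7$ ($p{\left(z \right)} = 8 - 1 = 7$)
$Y = -120$ ($Y = 4 \left(-5\right) 6 + 0 = \left(-20\right) 6 + 0 = -120 + 0 = -120$)
$Z{\left(N \right)} = -123 + N$ ($Z{\left(N \right)} = \left(N - 3\right) - 120 = \left(-3 + N\right) - 120 = -123 + N$)
$Z{\left(12 \right)} \frac{16}{p{\left(9 \right)}} + 74 = \left(-123 + 12\right) \frac{16}{7} + 74 = - 111 \cdot 16 \cdot \frac{1}{7} + 74 = \left(-111\right) \frac{16}{7} + 74 = - \frac{1776}{7} + 74 = - \frac{1258}{7}$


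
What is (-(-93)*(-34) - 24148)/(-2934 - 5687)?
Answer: 27310/8621 ≈ 3.1678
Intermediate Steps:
(-(-93)*(-34) - 24148)/(-2934 - 5687) = (-3*1054 - 24148)/(-8621) = (-3162 - 24148)*(-1/8621) = -27310*(-1/8621) = 27310/8621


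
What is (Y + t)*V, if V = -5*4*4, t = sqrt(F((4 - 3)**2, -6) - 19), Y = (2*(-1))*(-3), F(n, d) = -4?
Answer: -480 - 80*I*sqrt(23) ≈ -480.0 - 383.67*I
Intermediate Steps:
Y = 6 (Y = -2*(-3) = 6)
t = I*sqrt(23) (t = sqrt(-4 - 19) = sqrt(-23) = I*sqrt(23) ≈ 4.7958*I)
V = -80 (V = -20*4 = -80)
(Y + t)*V = (6 + I*sqrt(23))*(-80) = -480 - 80*I*sqrt(23)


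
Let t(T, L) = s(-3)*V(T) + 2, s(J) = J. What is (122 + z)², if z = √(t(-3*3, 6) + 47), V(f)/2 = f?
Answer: (122 + √103)² ≈ 17463.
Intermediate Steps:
V(f) = 2*f
t(T, L) = 2 - 6*T (t(T, L) = -6*T + 2 = 2 - 6*T)
z = √103 (z = √((2 - (-18)*3) + 47) = √((2 - 6*(-9)) + 47) = √((2 + 54) + 47) = √(56 + 47) = √103 ≈ 10.149)
(122 + z)² = (122 + √103)²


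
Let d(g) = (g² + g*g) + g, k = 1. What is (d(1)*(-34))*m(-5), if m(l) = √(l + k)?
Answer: -204*I ≈ -204.0*I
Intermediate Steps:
m(l) = √(1 + l) (m(l) = √(l + 1) = √(1 + l))
d(g) = g + 2*g² (d(g) = (g² + g²) + g = 2*g² + g = g + 2*g²)
(d(1)*(-34))*m(-5) = ((1*(1 + 2*1))*(-34))*√(1 - 5) = ((1*(1 + 2))*(-34))*√(-4) = ((1*3)*(-34))*(2*I) = (3*(-34))*(2*I) = -204*I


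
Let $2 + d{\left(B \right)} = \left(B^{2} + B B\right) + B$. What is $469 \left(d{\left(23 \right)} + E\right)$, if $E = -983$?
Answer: $45024$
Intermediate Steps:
$d{\left(B \right)} = -2 + B + 2 B^{2}$ ($d{\left(B \right)} = -2 + \left(\left(B^{2} + B B\right) + B\right) = -2 + \left(\left(B^{2} + B^{2}\right) + B\right) = -2 + \left(2 B^{2} + B\right) = -2 + \left(B + 2 B^{2}\right) = -2 + B + 2 B^{2}$)
$469 \left(d{\left(23 \right)} + E\right) = 469 \left(\left(-2 + 23 + 2 \cdot 23^{2}\right) - 983\right) = 469 \left(\left(-2 + 23 + 2 \cdot 529\right) - 983\right) = 469 \left(\left(-2 + 23 + 1058\right) - 983\right) = 469 \left(1079 - 983\right) = 469 \cdot 96 = 45024$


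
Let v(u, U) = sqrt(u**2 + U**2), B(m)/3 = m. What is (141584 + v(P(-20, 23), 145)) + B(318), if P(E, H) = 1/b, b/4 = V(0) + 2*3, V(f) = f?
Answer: 142538 + sqrt(12110401)/24 ≈ 1.4268e+5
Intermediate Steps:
B(m) = 3*m
b = 24 (b = 4*(0 + 2*3) = 4*(0 + 6) = 4*6 = 24)
P(E, H) = 1/24
v(u, U) = sqrt(U**2 + u**2)
(141584 + v(P(-20, 23), 145)) + B(318) = (141584 + sqrt(145**2 + (1/24)**2)) + 3*318 = (141584 + sqrt(21025 + 1/576)) + 954 = (141584 + sqrt(12110401/576)) + 954 = (141584 + sqrt(12110401)/24) + 954 = 142538 + sqrt(12110401)/24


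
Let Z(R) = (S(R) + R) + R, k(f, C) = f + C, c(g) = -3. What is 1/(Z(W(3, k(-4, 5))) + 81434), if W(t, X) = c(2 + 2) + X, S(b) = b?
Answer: 1/81428 ≈ 1.2281e-5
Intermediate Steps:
k(f, C) = C + f
W(t, X) = -3 + X
Z(R) = 3*R (Z(R) = (R + R) + R = 2*R + R = 3*R)
1/(Z(W(3, k(-4, 5))) + 81434) = 1/(3*(-3 + (5 - 4)) + 81434) = 1/(3*(-3 + 1) + 81434) = 1/(3*(-2) + 81434) = 1/(-6 + 81434) = 1/81428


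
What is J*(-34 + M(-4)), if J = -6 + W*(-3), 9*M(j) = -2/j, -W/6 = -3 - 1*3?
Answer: 11609/3 ≈ 3869.7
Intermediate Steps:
W = 36 (W = -6*(-3 - 1*3) = -6*(-3 - 3) = -6*(-6) = 36)
M(j) = -2/(9*j) (M(j) = (-2/j)/9 = -2/(9*j))
J = -114 (J = -6 + 36*(-3) = -6 - 108 = -114)
J*(-34 + M(-4)) = -114*(-34 - 2/9/(-4)) = -114*(-34 - 2/9*(-1/4)) = -114*(-34 + 1/18) = -114*(-611/18) = 11609/3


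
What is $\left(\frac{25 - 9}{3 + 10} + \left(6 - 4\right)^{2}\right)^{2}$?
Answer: $\frac{4624}{169} \approx 27.361$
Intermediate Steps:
$\left(\frac{25 - 9}{3 + 10} + \left(6 - 4\right)^{2}\right)^{2} = \left(\frac{16}{13} + 2^{2}\right)^{2} = \left(16 \cdot \frac{1}{13} + 4\right)^{2} = \left(\frac{16}{13} + 4\right)^{2} = \left(\frac{68}{13}\right)^{2} = \frac{4624}{169}$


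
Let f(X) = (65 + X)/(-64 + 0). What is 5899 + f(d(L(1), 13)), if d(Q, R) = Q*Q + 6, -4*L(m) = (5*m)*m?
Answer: 6039415/1024 ≈ 5897.9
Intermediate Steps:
L(m) = -5*m²/4 (L(m) = -5*m*m/4 = -5*m²/4)
d(Q, R) = 6 + Q² (d(Q, R) = Q² + 6 = 6 + Q²)
f(X) = -65/64 - X/64 (f(X) = (65 + X)/(-64) = (65 + X)*(-1/64) = -65/64 - X/64)
5899 + f(d(L(1), 13)) = 5899 + (-65/64 - (6 + (-5/4*1²)²)/64) = 5899 + (-65/64 - (6 + (-5/4*1)²)/64) = 5899 + (-65/64 - (6 + (-5/4)²)/64) = 5899 + (-65/64 - (6 + 25/16)/64) = 5899 + (-65/64 - 1/64*121/16) = 5899 + (-65/64 - 121/1024) = 5899 - 1161/1024 = 6039415/1024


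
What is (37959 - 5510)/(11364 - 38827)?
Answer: -32449/27463 ≈ -1.1816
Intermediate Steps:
(37959 - 5510)/(11364 - 38827) = 32449/(-27463) = 32449*(-1/27463) = -32449/27463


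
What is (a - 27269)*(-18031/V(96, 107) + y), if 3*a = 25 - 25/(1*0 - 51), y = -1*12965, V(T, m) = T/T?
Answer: 14364431508/17 ≈ 8.4497e+8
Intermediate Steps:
V(T, m) = 1
y = -12965
a = 1300/153 (a = (25 - 25/(1*0 - 51))/3 = (25 - 25/(0 - 51))/3 = (25 - 25/(-51))/3 = (25 - 25*(-1/51))/3 = (25 + 25/51)/3 = (⅓)*(1300/51) = 1300/153 ≈ 8.4967)
(a - 27269)*(-18031/V(96, 107) + y) = (1300/153 - 27269)*(-18031/1 - 12965) = -4170857*(-18031*1 - 12965)/153 = -4170857*(-18031 - 12965)/153 = -4170857/153*(-30996) = 14364431508/17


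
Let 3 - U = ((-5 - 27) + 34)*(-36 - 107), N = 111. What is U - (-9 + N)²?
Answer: -10115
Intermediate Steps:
U = 289 (U = 3 - ((-5 - 27) + 34)*(-36 - 107) = 3 - (-32 + 34)*(-143) = 3 - 2*(-143) = 3 - 1*(-286) = 3 + 286 = 289)
U - (-9 + N)² = 289 - (-9 + 111)² = 289 - 1*102² = 289 - 1*10404 = 289 - 10404 = -10115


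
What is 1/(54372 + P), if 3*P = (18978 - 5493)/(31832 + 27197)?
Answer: 59029/3209529283 ≈ 1.8392e-5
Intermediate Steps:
P = 4495/59029 (P = ((18978 - 5493)/(31832 + 27197))/3 = (13485/59029)/3 = (13485*(1/59029))/3 = (1/3)*(13485/59029) = 4495/59029 ≈ 0.076149)
1/(54372 + P) = 1/(54372 + 4495/59029) = 1/(3209529283/59029) = 59029/3209529283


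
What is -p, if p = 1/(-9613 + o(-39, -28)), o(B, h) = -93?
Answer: 1/9706 ≈ 0.00010303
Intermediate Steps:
p = -1/9706 (p = 1/(-9613 - 93) = 1/(-9706) = -1/9706 ≈ -0.00010303)
-p = -1*(-1/9706) = 1/9706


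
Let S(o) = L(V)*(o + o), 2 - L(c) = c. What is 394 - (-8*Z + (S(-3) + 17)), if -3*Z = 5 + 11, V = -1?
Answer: 1057/3 ≈ 352.33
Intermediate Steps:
L(c) = 2 - c
S(o) = 6*o (S(o) = (2 - 1*(-1))*(o + o) = (2 + 1)*(2*o) = 3*(2*o) = 6*o)
Z = -16/3 (Z = -(5 + 11)/3 = -⅓*16 = -16/3 ≈ -5.3333)
394 - (-8*Z + (S(-3) + 17)) = 394 - (-8*(-16/3) + (6*(-3) + 17)) = 394 - (128/3 + (-18 + 17)) = 394 - (128/3 - 1) = 394 - 1*125/3 = 394 - 125/3 = 1057/3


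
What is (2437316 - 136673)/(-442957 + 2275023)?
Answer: 2300643/1832066 ≈ 1.2558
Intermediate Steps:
(2437316 - 136673)/(-442957 + 2275023) = 2300643/1832066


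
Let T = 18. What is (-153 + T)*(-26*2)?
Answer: 7020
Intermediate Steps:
(-153 + T)*(-26*2) = (-153 + 18)*(-26*2) = -135*(-52) = 7020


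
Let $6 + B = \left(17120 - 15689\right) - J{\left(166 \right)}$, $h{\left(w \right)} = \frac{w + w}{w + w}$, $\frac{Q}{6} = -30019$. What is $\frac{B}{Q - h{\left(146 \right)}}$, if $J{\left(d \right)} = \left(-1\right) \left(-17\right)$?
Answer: $- \frac{1408}{180115} \approx -0.0078172$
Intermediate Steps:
$Q = -180114$ ($Q = 6 \left(-30019\right) = -180114$)
$h{\left(w \right)} = 1$ ($h{\left(w \right)} = \frac{2 w}{2 w} = 2 w \frac{1}{2 w} = 1$)
$J{\left(d \right)} = 17$
$B = 1408$ ($B = -6 + \left(\left(17120 - 15689\right) - 17\right) = -6 + \left(1431 - 17\right) = -6 + 1414 = 1408$)
$\frac{B}{Q - h{\left(146 \right)}} = \frac{1408}{-180114 - 1} = \frac{1408}{-180115} = 1408 \left(- \frac{1}{180115}\right) = - \frac{1408}{180115}$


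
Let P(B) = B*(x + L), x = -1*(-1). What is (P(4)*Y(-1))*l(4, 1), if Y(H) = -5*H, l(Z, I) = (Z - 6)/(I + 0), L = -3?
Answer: 80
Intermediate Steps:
x = 1
l(Z, I) = (-6 + Z)/I
P(B) = -2*B (P(B) = B*(1 - 3) = B*(-2) = -2*B)
(P(4)*Y(-1))*l(4, 1) = ((-2*4)*(-5*(-1)))*((-6 + 4)/1) = (-8*5)*(1*(-2)) = -40*(-2) = 80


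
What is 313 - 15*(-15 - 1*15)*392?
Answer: 176713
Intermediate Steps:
313 - 15*(-15 - 1*15)*392 = 313 - 15*(-15 - 15)*392 = 313 - 15*(-30)*392 = 313 + 450*392 = 313 + 176400 = 176713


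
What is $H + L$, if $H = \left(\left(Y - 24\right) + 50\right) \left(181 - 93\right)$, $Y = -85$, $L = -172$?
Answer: $-5364$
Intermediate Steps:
$H = -5192$ ($H = \left(\left(-85 - 24\right) + 50\right) \left(181 - 93\right) = \left(\left(-85 - 24\right) + 50\right) 88 = \left(-109 + 50\right) 88 = \left(-59\right) 88 = -5192$)
$H + L = -5192 - 172 = -5364$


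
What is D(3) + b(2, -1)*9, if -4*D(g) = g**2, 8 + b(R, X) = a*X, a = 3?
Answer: -405/4 ≈ -101.25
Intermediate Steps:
b(R, X) = -8 + 3*X
D(g) = -g**2/4
D(3) + b(2, -1)*9 = -1/4*3**2 + (-8 + 3*(-1))*9 = -1/4*9 + (-8 - 3)*9 = -9/4 - 11*9 = -9/4 - 99 = -405/4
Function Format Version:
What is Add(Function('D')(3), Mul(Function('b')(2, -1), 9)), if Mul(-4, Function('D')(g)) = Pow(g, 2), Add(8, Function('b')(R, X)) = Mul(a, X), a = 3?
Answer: Rational(-405, 4) ≈ -101.25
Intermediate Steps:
Function('b')(R, X) = Add(-8, Mul(3, X))
Function('D')(g) = Mul(Rational(-1, 4), Pow(g, 2))
Add(Function('D')(3), Mul(Function('b')(2, -1), 9)) = Add(Mul(Rational(-1, 4), Pow(3, 2)), Mul(Add(-8, Mul(3, -1)), 9)) = Add(Mul(Rational(-1, 4), 9), Mul(Add(-8, -3), 9)) = Add(Rational(-9, 4), Mul(-11, 9)) = Add(Rational(-9, 4), -99) = Rational(-405, 4)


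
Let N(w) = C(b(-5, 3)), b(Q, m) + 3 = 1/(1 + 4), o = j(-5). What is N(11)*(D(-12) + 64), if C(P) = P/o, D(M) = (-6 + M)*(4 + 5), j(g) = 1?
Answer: 1372/5 ≈ 274.40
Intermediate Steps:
D(M) = -54 + 9*M (D(M) = (-6 + M)*9 = -54 + 9*M)
o = 1
b(Q, m) = -14/5 (b(Q, m) = -3 + 1/(1 + 4) = -3 + 1/5 = -3 + ⅕ = -14/5)
C(P) = P (C(P) = P/1 = P*1 = P)
N(w) = -14/5
N(11)*(D(-12) + 64) = -14*((-54 + 9*(-12)) + 64)/5 = -14*((-54 - 108) + 64)/5 = -14*(-162 + 64)/5 = -14/5*(-98) = 1372/5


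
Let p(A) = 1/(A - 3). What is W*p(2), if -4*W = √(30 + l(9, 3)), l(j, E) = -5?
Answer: 5/4 ≈ 1.2500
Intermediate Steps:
W = -5/4 (W = -√(30 - 5)/4 = -√25/4 = -¼*5 = -5/4 ≈ -1.2500)
p(A) = 1/(-3 + A)
W*p(2) = -5/(4*(-3 + 2)) = -5/4/(-1) = -5/4*(-1) = 5/4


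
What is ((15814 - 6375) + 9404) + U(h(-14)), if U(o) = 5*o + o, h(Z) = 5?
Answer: 18873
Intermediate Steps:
U(o) = 6*o
((15814 - 6375) + 9404) + U(h(-14)) = ((15814 - 6375) + 9404) + 6*5 = (9439 + 9404) + 30 = 18843 + 30 = 18873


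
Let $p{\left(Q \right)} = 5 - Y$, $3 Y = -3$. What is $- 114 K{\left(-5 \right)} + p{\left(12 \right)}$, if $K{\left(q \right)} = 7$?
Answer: $-792$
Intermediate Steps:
$Y = -1$ ($Y = \frac{1}{3} \left(-3\right) = -1$)
$p{\left(Q \right)} = 6$ ($p{\left(Q \right)} = 5 - -1 = 5 + 1 = 6$)
$- 114 K{\left(-5 \right)} + p{\left(12 \right)} = \left(-114\right) 7 + 6 = -798 + 6 = -792$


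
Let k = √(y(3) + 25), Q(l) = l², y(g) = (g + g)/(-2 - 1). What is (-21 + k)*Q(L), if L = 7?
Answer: -1029 + 49*√23 ≈ -794.00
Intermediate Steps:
y(g) = -2*g/3 (y(g) = (2*g)/(-3) = (2*g)*(-⅓) = -2*g/3)
k = √23 (k = √(-⅔*3 + 25) = √(-2 + 25) = √23 ≈ 4.7958)
(-21 + k)*Q(L) = (-21 + √23)*7² = (-21 + √23)*49 = -1029 + 49*√23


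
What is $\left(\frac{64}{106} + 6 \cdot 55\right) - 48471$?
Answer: $- \frac{2551441}{53} \approx -48140.0$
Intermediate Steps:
$\left(\frac{64}{106} + 6 \cdot 55\right) - 48471 = \left(64 \cdot \frac{1}{106} + 330\right) - 48471 = \left(\frac{32}{53} + 330\right) - 48471 = \frac{17522}{53} - 48471 = - \frac{2551441}{53}$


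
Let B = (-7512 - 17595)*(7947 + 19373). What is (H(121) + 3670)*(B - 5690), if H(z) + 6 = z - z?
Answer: -2513243599520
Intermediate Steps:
B = -685923240 (B = -25107*27320 = -685923240)
H(z) = -6 (H(z) = -6 + (z - z) = -6 + 0 = -6)
(H(121) + 3670)*(B - 5690) = (-6 + 3670)*(-685923240 - 5690) = 3664*(-685928930) = -2513243599520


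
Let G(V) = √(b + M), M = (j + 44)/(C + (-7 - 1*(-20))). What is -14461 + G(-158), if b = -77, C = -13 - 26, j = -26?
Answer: -14461 + I*√13130/13 ≈ -14461.0 + 8.8143*I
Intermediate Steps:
C = -39
M = -9/13 (M = (-26 + 44)/(-39 + (-7 - 1*(-20))) = 18/(-39 + (-7 + 20)) = 18/(-39 + 13) = 18/(-26) = 18*(-1/26) = -9/13 ≈ -0.69231)
G(V) = I*√13130/13 (G(V) = √(-77 - 9/13) = √(-1010/13) = I*√13130/13)
-14461 + G(-158) = -14461 + I*√13130/13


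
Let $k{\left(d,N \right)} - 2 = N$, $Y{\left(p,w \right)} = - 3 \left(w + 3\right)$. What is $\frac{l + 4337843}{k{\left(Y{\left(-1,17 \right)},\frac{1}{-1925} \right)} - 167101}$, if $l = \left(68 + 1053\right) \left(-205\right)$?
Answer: $- \frac{3953986575}{160832788} \approx -24.584$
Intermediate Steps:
$Y{\left(p,w \right)} = -9 - 3 w$ ($Y{\left(p,w \right)} = - 3 \left(3 + w\right) = -9 - 3 w$)
$k{\left(d,N \right)} = 2 + N$
$l = -229805$ ($l = 1121 \left(-205\right) = -229805$)
$\frac{l + 4337843}{k{\left(Y{\left(-1,17 \right)},\frac{1}{-1925} \right)} - 167101} = \frac{-229805 + 4337843}{\left(2 + \frac{1}{-1925}\right) - 167101} = \frac{4108038}{\left(2 - \frac{1}{1925}\right) - 167101} = \frac{4108038}{\frac{3849}{1925} - 167101} = \frac{4108038}{- \frac{321665576}{1925}} = 4108038 \left(- \frac{1925}{321665576}\right) = - \frac{3953986575}{160832788}$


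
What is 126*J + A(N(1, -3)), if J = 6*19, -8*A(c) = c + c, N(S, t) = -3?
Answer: 57459/4 ≈ 14365.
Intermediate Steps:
A(c) = -c/4 (A(c) = -(c + c)/8 = -c/4)
J = 114
126*J + A(N(1, -3)) = 126*114 - 1/4*(-3) = 14364 + 3/4 = 57459/4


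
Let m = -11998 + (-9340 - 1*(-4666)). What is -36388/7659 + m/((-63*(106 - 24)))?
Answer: -3349420/2198133 ≈ -1.5238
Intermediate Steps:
m = -16672 (m = -11998 + (-9340 + 4666) = -11998 - 4674 = -16672)
-36388/7659 + m/((-63*(106 - 24))) = -36388/7659 - 16672*(-1/(63*(106 - 24))) = -36388*1/7659 - 16672/((-63*82)) = -36388/7659 - 16672/(-5166) = -36388/7659 - 16672*(-1/5166) = -36388/7659 + 8336/2583 = -3349420/2198133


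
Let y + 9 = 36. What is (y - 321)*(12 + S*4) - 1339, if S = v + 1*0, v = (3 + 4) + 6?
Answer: -20155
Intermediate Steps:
v = 13 (v = 7 + 6 = 13)
y = 27 (y = -9 + 36 = 27)
S = 13 (S = 13 + 1*0 = 13 + 0 = 13)
(y - 321)*(12 + S*4) - 1339 = (27 - 321)*(12 + 13*4) - 1339 = -294*(12 + 52) - 1339 = -294*64 - 1339 = -18816 - 1339 = -20155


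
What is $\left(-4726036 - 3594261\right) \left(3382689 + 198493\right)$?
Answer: $-29796497851054$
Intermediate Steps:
$\left(-4726036 - 3594261\right) \left(3382689 + 198493\right) = \left(-8320297\right) 3581182 = -29796497851054$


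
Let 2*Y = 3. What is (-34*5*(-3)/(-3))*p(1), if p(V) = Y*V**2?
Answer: -255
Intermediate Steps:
Y = 3/2 (Y = (1/2)*3 = 3/2 ≈ 1.5000)
p(V) = 3*V**2/2
(-34*5*(-3)/(-3))*p(1) = (-34*5*(-3)/(-3))*((3/2)*1**2) = (-(-510)*(-1)/3)*((3/2)*1) = -34*5*(3/2) = -170*3/2 = -255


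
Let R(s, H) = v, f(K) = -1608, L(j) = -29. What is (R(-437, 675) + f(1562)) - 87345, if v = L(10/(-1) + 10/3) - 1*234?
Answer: -89216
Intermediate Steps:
v = -263 (v = -29 - 1*234 = -29 - 234 = -263)
R(s, H) = -263
(R(-437, 675) + f(1562)) - 87345 = (-263 - 1608) - 87345 = -1871 - 87345 = -89216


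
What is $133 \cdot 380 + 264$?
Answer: $50804$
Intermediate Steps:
$133 \cdot 380 + 264 = 50540 + 264 = 50804$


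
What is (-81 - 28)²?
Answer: 11881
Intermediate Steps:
(-81 - 28)² = (-109)² = 11881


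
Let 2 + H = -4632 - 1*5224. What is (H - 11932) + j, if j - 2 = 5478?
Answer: -16310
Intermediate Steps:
j = 5480 (j = 2 + 5478 = 5480)
H = -9858 (H = -2 + (-4632 - 1*5224) = -2 + (-4632 - 5224) = -2 - 9856 = -9858)
(H - 11932) + j = (-9858 - 11932) + 5480 = -21790 + 5480 = -16310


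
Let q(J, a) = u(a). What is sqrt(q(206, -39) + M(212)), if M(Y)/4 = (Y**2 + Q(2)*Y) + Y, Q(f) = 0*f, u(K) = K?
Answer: 3*sqrt(20065) ≈ 424.95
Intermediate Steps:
q(J, a) = a
Q(f) = 0
M(Y) = 4*Y + 4*Y**2 (M(Y) = 4*((Y**2 + 0*Y) + Y) = 4*((Y**2 + 0) + Y) = 4*(Y**2 + Y) = 4*(Y + Y**2) = 4*Y + 4*Y**2)
sqrt(q(206, -39) + M(212)) = sqrt(-39 + 4*212*(1 + 212)) = sqrt(-39 + 4*212*213) = sqrt(-39 + 180624) = sqrt(180585) = 3*sqrt(20065)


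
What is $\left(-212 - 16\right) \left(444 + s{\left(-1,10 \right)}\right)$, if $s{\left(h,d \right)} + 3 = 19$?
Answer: $-104880$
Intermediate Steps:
$s{\left(h,d \right)} = 16$ ($s{\left(h,d \right)} = -3 + 19 = 16$)
$\left(-212 - 16\right) \left(444 + s{\left(-1,10 \right)}\right) = \left(-212 - 16\right) \left(444 + 16\right) = \left(-212 - 16\right) 460 = \left(-228\right) 460 = -104880$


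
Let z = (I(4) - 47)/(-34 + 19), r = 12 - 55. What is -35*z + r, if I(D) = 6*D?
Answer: -290/3 ≈ -96.667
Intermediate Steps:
r = -43
z = 23/15 (z = (6*4 - 47)/(-34 + 19) = (24 - 47)/(-15) = -23*(-1/15) = 23/15 ≈ 1.5333)
-35*z + r = -35*23/15 - 43 = -161/3 - 43 = -290/3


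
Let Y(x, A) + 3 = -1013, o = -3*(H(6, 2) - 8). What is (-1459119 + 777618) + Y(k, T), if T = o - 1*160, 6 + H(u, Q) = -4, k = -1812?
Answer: -682517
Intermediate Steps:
H(u, Q) = -10 (H(u, Q) = -6 - 4 = -10)
o = 54 (o = -3*(-10 - 8) = -3*(-18) = 54)
T = -106 (T = 54 - 1*160 = 54 - 160 = -106)
Y(x, A) = -1016 (Y(x, A) = -3 - 1013 = -1016)
(-1459119 + 777618) + Y(k, T) = (-1459119 + 777618) - 1016 = -681501 - 1016 = -682517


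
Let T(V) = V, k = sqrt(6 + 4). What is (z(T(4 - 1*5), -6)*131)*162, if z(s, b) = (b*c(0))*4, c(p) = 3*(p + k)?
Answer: -1527984*sqrt(10) ≈ -4.8319e+6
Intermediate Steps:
k = sqrt(10) ≈ 3.1623
c(p) = 3*p + 3*sqrt(10) (c(p) = 3*(p + sqrt(10)) = 3*p + 3*sqrt(10))
z(s, b) = 12*b*sqrt(10) (z(s, b) = (b*(3*0 + 3*sqrt(10)))*4 = (b*(0 + 3*sqrt(10)))*4 = (b*(3*sqrt(10)))*4 = (3*b*sqrt(10))*4 = 12*b*sqrt(10))
(z(T(4 - 1*5), -6)*131)*162 = ((12*(-6)*sqrt(10))*131)*162 = (-72*sqrt(10)*131)*162 = -9432*sqrt(10)*162 = -1527984*sqrt(10)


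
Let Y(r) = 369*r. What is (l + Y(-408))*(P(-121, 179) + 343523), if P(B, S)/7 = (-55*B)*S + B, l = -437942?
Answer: -5108946515154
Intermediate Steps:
P(B, S) = 7*B - 385*B*S (P(B, S) = 7*((-55*B)*S + B) = 7*(-55*B*S + B) = 7*(B - 55*B*S) = 7*B - 385*B*S)
(l + Y(-408))*(P(-121, 179) + 343523) = (-437942 + 369*(-408))*(7*(-121)*(1 - 55*179) + 343523) = (-437942 - 150552)*(7*(-121)*(1 - 9845) + 343523) = -588494*(7*(-121)*(-9844) + 343523) = -588494*(8337868 + 343523) = -588494*8681391 = -5108946515154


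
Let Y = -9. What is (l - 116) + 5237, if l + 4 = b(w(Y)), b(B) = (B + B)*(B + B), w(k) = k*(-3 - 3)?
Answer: 16781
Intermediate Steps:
w(k) = -6*k (w(k) = k*(-6) = -6*k)
b(B) = 4*B² (b(B) = (2*B)*(2*B) = 4*B²)
l = 11660 (l = -4 + 4*(-6*(-9))² = -4 + 4*54² = -4 + 4*2916 = -4 + 11664 = 11660)
(l - 116) + 5237 = (11660 - 116) + 5237 = 11544 + 5237 = 16781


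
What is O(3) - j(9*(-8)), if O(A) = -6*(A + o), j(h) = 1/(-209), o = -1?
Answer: -2507/209 ≈ -11.995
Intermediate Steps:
j(h) = -1/209
O(A) = 6 - 6*A (O(A) = -6*(A - 1) = -6*(-1 + A) = 6 - 6*A)
O(3) - j(9*(-8)) = (6 - 6*3) - 1*(-1/209) = (6 - 18) + 1/209 = -12 + 1/209 = -2507/209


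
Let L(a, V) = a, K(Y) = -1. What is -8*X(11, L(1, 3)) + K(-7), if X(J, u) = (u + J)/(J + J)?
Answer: -59/11 ≈ -5.3636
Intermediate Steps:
X(J, u) = (J + u)/(2*J) (X(J, u) = (J + u)/((2*J)) = (J + u)*(1/(2*J)) = (J + u)/(2*J))
-8*X(11, L(1, 3)) + K(-7) = -4*(11 + 1)/11 - 1 = -4*12/11 - 1 = -8*6/11 - 1 = -48/11 - 1 = -59/11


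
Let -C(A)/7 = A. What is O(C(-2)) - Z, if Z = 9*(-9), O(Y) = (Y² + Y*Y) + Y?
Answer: 487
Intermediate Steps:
C(A) = -7*A
O(Y) = Y + 2*Y² (O(Y) = (Y² + Y²) + Y = 2*Y² + Y = Y + 2*Y²)
Z = -81
O(C(-2)) - Z = (-7*(-2))*(1 + 2*(-7*(-2))) - 1*(-81) = 14*(1 + 2*14) + 81 = 14*(1 + 28) + 81 = 14*29 + 81 = 406 + 81 = 487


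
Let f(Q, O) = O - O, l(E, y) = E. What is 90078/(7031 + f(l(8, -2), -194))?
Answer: 90078/7031 ≈ 12.812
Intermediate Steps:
f(Q, O) = 0
90078/(7031 + f(l(8, -2), -194)) = 90078/(7031 + 0) = 90078/7031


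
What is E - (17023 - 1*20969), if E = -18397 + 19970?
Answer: 5519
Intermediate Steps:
E = 1573
E - (17023 - 1*20969) = 1573 - (17023 - 1*20969) = 1573 - (17023 - 20969) = 1573 - 1*(-3946) = 1573 + 3946 = 5519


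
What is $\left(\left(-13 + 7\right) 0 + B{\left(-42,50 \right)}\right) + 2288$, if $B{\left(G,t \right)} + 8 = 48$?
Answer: $2328$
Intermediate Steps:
$B{\left(G,t \right)} = 40$ ($B{\left(G,t \right)} = -8 + 48 = 40$)
$\left(\left(-13 + 7\right) 0 + B{\left(-42,50 \right)}\right) + 2288 = \left(\left(-13 + 7\right) 0 + 40\right) + 2288 = \left(\left(-6\right) 0 + 40\right) + 2288 = \left(0 + 40\right) + 2288 = 40 + 2288 = 2328$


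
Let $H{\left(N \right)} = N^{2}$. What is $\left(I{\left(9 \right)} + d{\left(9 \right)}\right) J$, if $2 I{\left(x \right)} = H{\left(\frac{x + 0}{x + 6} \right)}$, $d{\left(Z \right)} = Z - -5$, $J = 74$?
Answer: $\frac{26233}{25} \approx 1049.3$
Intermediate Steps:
$d{\left(Z \right)} = 5 + Z$ ($d{\left(Z \right)} = Z + 5 = 5 + Z$)
$I{\left(x \right)} = \frac{x^{2}}{2 \left(6 + x\right)^{2}}$ ($I{\left(x \right)} = \frac{\left(\frac{x + 0}{x + 6}\right)^{2}}{2} = \frac{\left(\frac{x}{6 + x}\right)^{2}}{2} = \frac{x^{2} \frac{1}{\left(6 + x\right)^{2}}}{2} = \frac{x^{2}}{2 \left(6 + x\right)^{2}}$)
$\left(I{\left(9 \right)} + d{\left(9 \right)}\right) J = \left(\frac{9^{2}}{2 \left(6 + 9\right)^{2}} + \left(5 + 9\right)\right) 74 = \left(\frac{1}{2} \cdot 81 \cdot \frac{1}{225} + 14\right) 74 = \left(\frac{9}{50} + 14\right) 74 = \frac{709}{50} \cdot 74 = \frac{26233}{25}$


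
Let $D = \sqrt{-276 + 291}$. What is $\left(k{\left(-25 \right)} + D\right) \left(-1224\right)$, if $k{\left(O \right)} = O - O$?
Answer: $- 1224 \sqrt{15} \approx -4740.5$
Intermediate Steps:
$k{\left(O \right)} = 0$
$D = \sqrt{15} \approx 3.873$
$\left(k{\left(-25 \right)} + D\right) \left(-1224\right) = \left(0 + \sqrt{15}\right) \left(-1224\right) = \sqrt{15} \left(-1224\right) = - 1224 \sqrt{15}$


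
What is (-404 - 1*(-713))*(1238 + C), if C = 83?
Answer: 408189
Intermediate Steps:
(-404 - 1*(-713))*(1238 + C) = (-404 - 1*(-713))*(1238 + 83) = (-404 + 713)*1321 = 309*1321 = 408189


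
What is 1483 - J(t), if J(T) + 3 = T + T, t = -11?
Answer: 1508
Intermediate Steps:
J(T) = -3 + 2*T (J(T) = -3 + (T + T) = -3 + 2*T)
1483 - J(t) = 1483 - (-3 + 2*(-11)) = 1483 - (-3 - 22) = 1483 - 1*(-25) = 1483 + 25 = 1508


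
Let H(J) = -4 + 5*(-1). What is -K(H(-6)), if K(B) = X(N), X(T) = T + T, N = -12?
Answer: 24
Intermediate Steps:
H(J) = -9 (H(J) = -4 - 5 = -9)
X(T) = 2*T
K(B) = -24 (K(B) = 2*(-12) = -24)
-K(H(-6)) = -1*(-24) = 24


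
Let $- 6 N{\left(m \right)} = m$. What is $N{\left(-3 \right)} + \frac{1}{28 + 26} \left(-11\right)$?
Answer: $\frac{8}{27} \approx 0.2963$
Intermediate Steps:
$N{\left(m \right)} = - \frac{m}{6}$
$N{\left(-3 \right)} + \frac{1}{28 + 26} \left(-11\right) = \left(- \frac{1}{6}\right) \left(-3\right) + \frac{1}{28 + 26} \left(-11\right) = \frac{1}{2} + \frac{1}{54} \left(-11\right) = \frac{1}{2} - \frac{11}{54} = \frac{8}{27}$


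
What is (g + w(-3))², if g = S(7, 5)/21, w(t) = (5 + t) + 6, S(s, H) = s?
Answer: 625/9 ≈ 69.444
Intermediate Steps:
w(t) = 11 + t
g = ⅓ (g = 7/21 = 7*(1/21) = ⅓ ≈ 0.33333)
(g + w(-3))² = (⅓ + (11 - 3))² = (⅓ + 8)² = (25/3)² = 625/9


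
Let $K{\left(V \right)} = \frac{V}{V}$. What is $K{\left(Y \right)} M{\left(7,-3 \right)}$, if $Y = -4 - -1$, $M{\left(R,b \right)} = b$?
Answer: $-3$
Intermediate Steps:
$Y = -3$ ($Y = -4 + 1 = -3$)
$K{\left(V \right)} = 1$
$K{\left(Y \right)} M{\left(7,-3 \right)} = 1 \left(-3\right) = -3$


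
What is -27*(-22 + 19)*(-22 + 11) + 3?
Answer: -888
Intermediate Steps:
-27*(-22 + 19)*(-22 + 11) + 3 = -(-81)*(-11) + 3 = -27*33 + 3 = -891 + 3 = -888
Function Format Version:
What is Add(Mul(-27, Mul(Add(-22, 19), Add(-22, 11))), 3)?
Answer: -888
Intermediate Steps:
Add(Mul(-27, Mul(Add(-22, 19), Add(-22, 11))), 3) = Add(Mul(-27, Mul(-3, -11)), 3) = Add(Mul(-27, 33), 3) = Add(-891, 3) = -888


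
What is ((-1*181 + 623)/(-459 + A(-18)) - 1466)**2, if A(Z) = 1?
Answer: 112852324225/52441 ≈ 2.1520e+6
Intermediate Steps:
((-1*181 + 623)/(-459 + A(-18)) - 1466)**2 = ((-1*181 + 623)/(-459 + 1) - 1466)**2 = ((-181 + 623)/(-458) - 1466)**2 = (442*(-1/458) - 1466)**2 = (-221/229 - 1466)**2 = (-335935/229)**2 = 112852324225/52441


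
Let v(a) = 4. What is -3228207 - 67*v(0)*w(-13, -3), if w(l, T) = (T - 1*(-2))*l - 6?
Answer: -3230083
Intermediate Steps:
w(l, T) = -6 + l*(2 + T) (w(l, T) = (T + 2)*l - 6 = (2 + T)*l - 6 = l*(2 + T) - 6 = -6 + l*(2 + T))
-3228207 - 67*v(0)*w(-13, -3) = -3228207 - 67*4*(-6 + 2*(-13) - 3*(-13)) = -3228207 - 268*(-6 - 26 + 39) = -3228207 - 268*7 = -3228207 - 1*1876 = -3228207 - 1876 = -3230083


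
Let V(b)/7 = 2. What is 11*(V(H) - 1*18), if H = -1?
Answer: -44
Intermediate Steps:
V(b) = 14 (V(b) = 7*2 = 14)
11*(V(H) - 1*18) = 11*(14 - 1*18) = 11*(14 - 18) = 11*(-4) = -44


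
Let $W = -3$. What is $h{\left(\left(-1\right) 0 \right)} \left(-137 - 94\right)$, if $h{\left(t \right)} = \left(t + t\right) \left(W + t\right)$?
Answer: $0$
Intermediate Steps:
$h{\left(t \right)} = 2 t \left(-3 + t\right)$ ($h{\left(t \right)} = \left(t + t\right) \left(-3 + t\right) = 2 t \left(-3 + t\right)$)
$h{\left(\left(-1\right) 0 \right)} \left(-137 - 94\right) = 2 \left(\left(-1\right) 0\right) \left(-3 - 0\right) \left(-137 - 94\right) = 2 \cdot 0 \left(-3 + 0\right) \left(-231\right) = 2 \cdot 0 \left(-3\right) \left(-231\right) = 0 \left(-231\right) = 0$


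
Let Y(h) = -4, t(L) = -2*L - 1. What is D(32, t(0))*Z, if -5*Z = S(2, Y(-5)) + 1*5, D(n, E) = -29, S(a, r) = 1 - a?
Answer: 116/5 ≈ 23.200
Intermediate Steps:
t(L) = -1 - 2*L
Z = -⅘ (Z = -((1 - 1*2) + 1*5)/5 = -((1 - 2) + 5)/5 = -(-1 + 5)/5 = -⅕*4 = -⅘ ≈ -0.80000)
D(32, t(0))*Z = -29*(-⅘) = 116/5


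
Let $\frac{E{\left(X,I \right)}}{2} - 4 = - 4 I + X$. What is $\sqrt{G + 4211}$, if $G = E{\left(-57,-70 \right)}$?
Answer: $\sqrt{4665} \approx 68.301$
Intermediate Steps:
$E{\left(X,I \right)} = 8 - 8 I + 2 X$ ($E{\left(X,I \right)} = 8 + 2 \left(- 4 I + X\right) = 8 + 2 \left(X - 4 I\right) = 8 - \left(- 2 X + 8 I\right) = 8 - 8 I + 2 X$)
$G = 454$ ($G = 8 - -560 + 2 \left(-57\right) = 8 + 560 - 114 = 454$)
$\sqrt{G + 4211} = \sqrt{454 + 4211} = \sqrt{4665}$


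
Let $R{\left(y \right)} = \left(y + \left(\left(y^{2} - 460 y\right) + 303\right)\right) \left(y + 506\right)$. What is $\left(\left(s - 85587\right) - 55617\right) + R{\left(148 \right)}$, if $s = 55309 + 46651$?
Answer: $-29943394$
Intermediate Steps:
$s = 101960$
$R{\left(y \right)} = \left(506 + y\right) \left(303 + y^{2} - 459 y\right)$ ($R{\left(y \right)} = \left(y + \left(303 + y^{2} - 460 y\right)\right) \left(506 + y\right) = \left(303 + y^{2} - 459 y\right) \left(506 + y\right) = \left(506 + y\right) \left(303 + y^{2} - 459 y\right)$)
$\left(\left(s - 85587\right) - 55617\right) + R{\left(148 \right)} = \left(\left(101960 - 85587\right) - 55617\right) + \left(153318 + 148^{3} - 34328748 + 47 \cdot 148^{2}\right) = \left(16373 - 55617\right) + \left(153318 + 3241792 - 34328748 + 47 \cdot 21904\right) = -39244 + \left(153318 + 3241792 - 34328748 + 1029488\right) = -39244 - 29904150 = -29943394$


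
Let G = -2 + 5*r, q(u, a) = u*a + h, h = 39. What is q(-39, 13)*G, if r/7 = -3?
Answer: 50076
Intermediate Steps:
r = -21 (r = 7*(-3) = -21)
q(u, a) = 39 + a*u (q(u, a) = u*a + 39 = a*u + 39 = 39 + a*u)
G = -107 (G = -2 + 5*(-21) = -2 - 105 = -107)
q(-39, 13)*G = (39 + 13*(-39))*(-107) = (39 - 507)*(-107) = -468*(-107) = 50076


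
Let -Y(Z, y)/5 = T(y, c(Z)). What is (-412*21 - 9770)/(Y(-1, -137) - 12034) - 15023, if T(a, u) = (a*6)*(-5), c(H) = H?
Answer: -244745505/16292 ≈ -15022.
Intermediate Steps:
T(a, u) = -30*a (T(a, u) = (6*a)*(-5) = -30*a)
Y(Z, y) = 150*y (Y(Z, y) = -(-150)*y = 150*y)
(-412*21 - 9770)/(Y(-1, -137) - 12034) - 15023 = (-412*21 - 9770)/(150*(-137) - 12034) - 15023 = (-8652 - 9770)/(-20550 - 12034) - 15023 = -18422/(-32584) - 15023 = -18422*(-1/32584) - 15023 = 9211/16292 - 15023 = -244745505/16292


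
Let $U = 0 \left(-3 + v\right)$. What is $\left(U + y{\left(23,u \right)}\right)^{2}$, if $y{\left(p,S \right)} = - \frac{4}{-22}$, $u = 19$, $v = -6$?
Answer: $\frac{4}{121} \approx 0.033058$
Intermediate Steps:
$y{\left(p,S \right)} = \frac{2}{11}$ ($y{\left(p,S \right)} = \left(-4\right) \left(- \frac{1}{22}\right) = \frac{2}{11}$)
$U = 0$ ($U = 0 \left(-3 - 6\right) = 0 \left(-9\right) = 0$)
$\left(U + y{\left(23,u \right)}\right)^{2} = \left(0 + \frac{2}{11}\right)^{2} = \left(\frac{2}{11}\right)^{2} = \frac{4}{121}$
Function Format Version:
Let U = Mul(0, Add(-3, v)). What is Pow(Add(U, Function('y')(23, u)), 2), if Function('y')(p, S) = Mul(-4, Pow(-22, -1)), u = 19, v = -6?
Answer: Rational(4, 121) ≈ 0.033058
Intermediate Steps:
Function('y')(p, S) = Rational(2, 11) (Function('y')(p, S) = Mul(-4, Rational(-1, 22)) = Rational(2, 11))
U = 0 (U = Mul(0, Add(-3, -6)) = Mul(0, -9) = 0)
Pow(Add(U, Function('y')(23, u)), 2) = Pow(Add(0, Rational(2, 11)), 2) = Pow(Rational(2, 11), 2) = Rational(4, 121)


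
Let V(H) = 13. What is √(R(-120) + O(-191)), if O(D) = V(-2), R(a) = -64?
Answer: I*√51 ≈ 7.1414*I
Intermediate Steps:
O(D) = 13
√(R(-120) + O(-191)) = √(-64 + 13) = √(-51) = I*√51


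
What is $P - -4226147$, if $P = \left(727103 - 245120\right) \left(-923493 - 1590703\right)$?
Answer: $-1211795504521$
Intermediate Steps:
$P = -1211799730668$ ($P = 481983 \left(-2514196\right) = -1211799730668$)
$P - -4226147 = -1211799730668 - -4226147 = -1211799730668 + 4226147 = -1211795504521$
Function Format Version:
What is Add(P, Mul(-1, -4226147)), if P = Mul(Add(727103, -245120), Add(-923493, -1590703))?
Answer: -1211795504521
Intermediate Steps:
P = -1211799730668 (P = Mul(481983, -2514196) = -1211799730668)
Add(P, Mul(-1, -4226147)) = Add(-1211799730668, Mul(-1, -4226147)) = Add(-1211799730668, 4226147) = -1211795504521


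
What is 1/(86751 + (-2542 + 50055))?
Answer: 1/134264 ≈ 7.4480e-6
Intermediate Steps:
1/(86751 + (-2542 + 50055)) = 1/(86751 + 47513) = 1/134264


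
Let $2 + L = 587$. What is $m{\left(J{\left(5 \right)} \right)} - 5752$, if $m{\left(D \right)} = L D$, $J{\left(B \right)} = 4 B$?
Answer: $5948$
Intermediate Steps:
$L = 585$ ($L = -2 + 587 = 585$)
$m{\left(D \right)} = 585 D$
$m{\left(J{\left(5 \right)} \right)} - 5752 = 585 \cdot 4 \cdot 5 - 5752 = 585 \cdot 20 - 5752 = 11700 - 5752 = 5948$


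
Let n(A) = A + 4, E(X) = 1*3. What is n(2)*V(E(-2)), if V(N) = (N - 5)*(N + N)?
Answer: -72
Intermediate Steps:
E(X) = 3
n(A) = 4 + A
V(N) = 2*N*(-5 + N) (V(N) = (-5 + N)*(2*N) = 2*N*(-5 + N))
n(2)*V(E(-2)) = (4 + 2)*(2*3*(-5 + 3)) = 6*(2*3*(-2)) = 6*(-12) = -72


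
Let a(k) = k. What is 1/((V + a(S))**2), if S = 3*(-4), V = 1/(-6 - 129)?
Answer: 18225/2627641 ≈ 0.0069359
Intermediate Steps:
V = -1/135 (V = 1/(-135) = -1/135 ≈ -0.0074074)
S = -12
1/((V + a(S))**2) = 1/((-1/135 - 12)**2) = 1/((-1621/135)**2) = 1/(2627641/18225) = 18225/2627641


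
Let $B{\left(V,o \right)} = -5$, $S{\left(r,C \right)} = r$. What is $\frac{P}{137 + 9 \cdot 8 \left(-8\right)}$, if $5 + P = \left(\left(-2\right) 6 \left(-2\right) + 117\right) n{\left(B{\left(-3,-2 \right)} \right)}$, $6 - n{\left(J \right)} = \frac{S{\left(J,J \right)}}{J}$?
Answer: $- \frac{700}{439} \approx -1.5945$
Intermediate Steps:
$n{\left(J \right)} = 5$ ($n{\left(J \right)} = 6 - \frac{J}{J} = 6 - 1 = 5$)
$P = 700$ ($P = -5 + \left(\left(-2\right) 6 \left(-2\right) + 117\right) 5 = -5 + \left(\left(-12\right) \left(-2\right) + 117\right) 5 = -5 + \left(24 + 117\right) 5 = -5 + 141 \cdot 5 = -5 + 705 = 700$)
$\frac{P}{137 + 9 \cdot 8 \left(-8\right)} = \frac{700}{137 + 9 \cdot 8 \left(-8\right)} = \frac{700}{137 + 72 \left(-8\right)} = \frac{700}{137 - 576} = \frac{700}{-439} = 700 \left(- \frac{1}{439}\right) = - \frac{700}{439}$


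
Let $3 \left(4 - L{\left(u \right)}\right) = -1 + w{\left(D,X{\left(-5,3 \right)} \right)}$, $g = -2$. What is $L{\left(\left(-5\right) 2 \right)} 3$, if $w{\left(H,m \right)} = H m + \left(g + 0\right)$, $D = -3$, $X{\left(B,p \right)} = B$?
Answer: $0$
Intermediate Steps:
$w{\left(H,m \right)} = -2 + H m$ ($w{\left(H,m \right)} = H m + \left(-2 + 0\right) = H m - 2 = -2 + H m$)
$L{\left(u \right)} = 0$ ($L{\left(u \right)} = 4 - \frac{-1 - -13}{3} = 4 - \frac{-1 + \left(-2 + 15\right)}{3} = 4 - \frac{-1 + 13}{3} = 4 - 4 = 0$)
$L{\left(\left(-5\right) 2 \right)} 3 = 0 \cdot 3 = 0$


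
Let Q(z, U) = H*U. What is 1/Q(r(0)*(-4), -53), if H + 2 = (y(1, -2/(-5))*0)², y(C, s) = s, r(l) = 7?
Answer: 1/106 ≈ 0.0094340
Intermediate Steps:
H = -2 (H = -2 + (-2/(-5)*0)² = -2 + (-2*(-⅕)*0)² = -2 + ((⅖)*0)² = -2 + 0² = -2 + 0 = -2)
Q(z, U) = -2*U
1/Q(r(0)*(-4), -53) = 1/(-2*(-53)) = 1/106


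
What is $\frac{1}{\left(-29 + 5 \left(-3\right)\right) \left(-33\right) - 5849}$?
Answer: $- \frac{1}{4397} \approx -0.00022743$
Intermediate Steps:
$\frac{1}{\left(-29 + 5 \left(-3\right)\right) \left(-33\right) - 5849} = \frac{1}{\left(-29 - 15\right) \left(-33\right) - 5849} = \frac{1}{\left(-44\right) \left(-33\right) - 5849} = \frac{1}{1452 - 5849} = \frac{1}{-4397} = - \frac{1}{4397}$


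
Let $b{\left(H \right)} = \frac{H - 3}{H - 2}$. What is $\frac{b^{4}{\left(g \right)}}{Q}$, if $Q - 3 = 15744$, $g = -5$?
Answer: $\frac{4096}{37808547} \approx 0.00010834$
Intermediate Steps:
$Q = 15747$ ($Q = 3 + 15744 = 15747$)
$b{\left(H \right)} = \frac{-3 + H}{-2 + H}$
$\frac{b^{4}{\left(g \right)}}{Q} = \frac{\left(\frac{-3 - 5}{-2 - 5}\right)^{4}}{15747} = \left(\frac{1}{-7} \left(-8\right)\right)^{4} \cdot \frac{1}{15747} = \left(\left(- \frac{1}{7}\right) \left(-8\right)\right)^{4} \cdot \frac{1}{15747} = \left(\frac{8}{7}\right)^{4} \cdot \frac{1}{15747} = \frac{4096}{2401} \cdot \frac{1}{15747} = \frac{4096}{37808547}$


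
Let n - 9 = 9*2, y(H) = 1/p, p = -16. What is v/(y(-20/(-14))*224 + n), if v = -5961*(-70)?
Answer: 417270/13 ≈ 32098.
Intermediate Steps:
y(H) = -1/16 (y(H) = 1/(-16) = -1/16)
n = 27 (n = 9 + 9*2 = 9 + 18 = 27)
v = 417270
v/(y(-20/(-14))*224 + n) = 417270/(-1/16*224 + 27) = 417270/(-14 + 27) = 417270/13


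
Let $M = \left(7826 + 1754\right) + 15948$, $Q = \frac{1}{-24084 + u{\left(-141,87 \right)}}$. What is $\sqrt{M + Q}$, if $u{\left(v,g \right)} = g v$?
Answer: $\frac{\sqrt{3748064072753}}{12117} \approx 159.77$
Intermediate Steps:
$Q = - \frac{1}{36351}$ ($Q = \frac{1}{-24084 + 87 \left(-141\right)} = \frac{1}{-24084 - 12267} = \frac{1}{-36351} = - \frac{1}{36351} \approx -2.751 \cdot 10^{-5}$)
$M = 25528$ ($M = 9580 + 15948 = 25528$)
$\sqrt{M + Q} = \sqrt{25528 - \frac{1}{36351}} = \sqrt{\frac{927968327}{36351}} = \frac{\sqrt{3748064072753}}{12117}$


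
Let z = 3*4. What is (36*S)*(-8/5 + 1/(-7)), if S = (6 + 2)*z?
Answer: -210816/35 ≈ -6023.3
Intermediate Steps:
z = 12
S = 96 (S = (6 + 2)*12 = 8*12 = 96)
(36*S)*(-8/5 + 1/(-7)) = (36*96)*(-8/5 + 1/(-7)) = 3456*(-8*1/5 + 1*(-1/7)) = 3456*(-8/5 - 1/7) = 3456*(-61/35) = -210816/35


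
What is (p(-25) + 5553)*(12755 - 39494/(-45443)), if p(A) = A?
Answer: 3204387893352/45443 ≈ 7.0514e+7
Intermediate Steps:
(p(-25) + 5553)*(12755 - 39494/(-45443)) = (-25 + 5553)*(12755 - 39494/(-45443)) = 5528*(12755 - 39494*(-1/45443)) = 5528*(12755 + 39494/45443) = 5528*(579664959/45443) = 3204387893352/45443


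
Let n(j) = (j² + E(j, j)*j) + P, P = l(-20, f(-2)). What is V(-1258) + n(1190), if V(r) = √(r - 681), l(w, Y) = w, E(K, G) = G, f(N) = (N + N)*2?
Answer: 2832180 + I*√1939 ≈ 2.8322e+6 + 44.034*I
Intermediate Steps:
f(N) = 4*N (f(N) = (2*N)*2 = 4*N)
P = -20
V(r) = √(-681 + r)
n(j) = -20 + 2*j² (n(j) = (j² + j*j) - 20 = (j² + j²) - 20 = 2*j² - 20 = -20 + 2*j²)
V(-1258) + n(1190) = √(-681 - 1258) + (-20 + 2*1190²) = √(-1939) + (-20 + 2*1416100) = I*√1939 + (-20 + 2832200) = I*√1939 + 2832180 = 2832180 + I*√1939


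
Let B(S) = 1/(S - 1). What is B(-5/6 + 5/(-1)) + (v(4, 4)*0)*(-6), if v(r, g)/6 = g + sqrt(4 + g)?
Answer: -6/41 ≈ -0.14634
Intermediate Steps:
B(S) = 1/(-1 + S)
v(r, g) = 6*g + 6*sqrt(4 + g) (v(r, g) = 6*(g + sqrt(4 + g)) = 6*g + 6*sqrt(4 + g))
B(-5/6 + 5/(-1)) + (v(4, 4)*0)*(-6) = 1/(-1 + (-5/6 + 5/(-1))) + ((6*4 + 6*sqrt(4 + 4))*0)*(-6) = 1/(-1 + (-5*1/6 + 5*(-1))) + ((24 + 6*sqrt(8))*0)*(-6) = 1/(-1 + (-5/6 - 5)) + ((24 + 6*(2*sqrt(2)))*0)*(-6) = 1/(-1 - 35/6) + ((24 + 12*sqrt(2))*0)*(-6) = 1/(-41/6) + 0*(-6) = -6/41 + 0 = -6/41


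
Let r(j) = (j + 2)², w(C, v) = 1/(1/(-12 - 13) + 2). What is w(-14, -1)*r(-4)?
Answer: 100/49 ≈ 2.0408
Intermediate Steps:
w(C, v) = 25/49 (w(C, v) = 1/(1/(-25) + 2) = 1/(-1/25 + 2) = 1/(49/25) = 25/49)
r(j) = (2 + j)²
w(-14, -1)*r(-4) = 25*(2 - 4)²/49 = (25/49)*(-2)² = (25/49)*4 = 100/49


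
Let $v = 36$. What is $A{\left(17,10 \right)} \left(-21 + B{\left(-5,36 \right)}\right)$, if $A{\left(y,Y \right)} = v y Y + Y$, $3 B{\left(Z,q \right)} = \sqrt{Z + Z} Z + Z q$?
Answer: $-496530 - \frac{30650 i \sqrt{10}}{3} \approx -4.9653 \cdot 10^{5} - 32308.0 i$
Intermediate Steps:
$B{\left(Z,q \right)} = \frac{Z q}{3} + \frac{\sqrt{2} Z^{\frac{3}{2}}}{3}$ ($B{\left(Z,q \right)} = \frac{\sqrt{Z + Z} Z + Z q}{3} = \frac{\sqrt{2 Z} Z + Z q}{3} = \frac{\sqrt{2} \sqrt{Z} Z + Z q}{3} = \frac{\sqrt{2} Z^{\frac{3}{2}} + Z q}{3} = \frac{Z q + \sqrt{2} Z^{\frac{3}{2}}}{3} = \frac{Z q}{3} + \frac{\sqrt{2} Z^{\frac{3}{2}}}{3}$)
$A{\left(y,Y \right)} = Y + 36 Y y$ ($A{\left(y,Y \right)} = 36 y Y + Y = 36 Y y + Y = Y + 36 Y y$)
$A{\left(17,10 \right)} \left(-21 + B{\left(-5,36 \right)}\right) = 10 \left(1 + 36 \cdot 17\right) \left(-21 + \left(\frac{1}{3} \left(-5\right) 36 + \frac{\sqrt{2} \left(-5\right)^{\frac{3}{2}}}{3}\right)\right) = 10 \left(1 + 612\right) \left(-21 - \left(60 - \frac{\sqrt{2} \left(- 5 i \sqrt{5}\right)}{3}\right)\right) = 10 \cdot 613 \left(-21 - \left(60 + \frac{5 i \sqrt{10}}{3}\right)\right) = 6130 \left(-81 - \frac{5 i \sqrt{10}}{3}\right) = -496530 - \frac{30650 i \sqrt{10}}{3}$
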